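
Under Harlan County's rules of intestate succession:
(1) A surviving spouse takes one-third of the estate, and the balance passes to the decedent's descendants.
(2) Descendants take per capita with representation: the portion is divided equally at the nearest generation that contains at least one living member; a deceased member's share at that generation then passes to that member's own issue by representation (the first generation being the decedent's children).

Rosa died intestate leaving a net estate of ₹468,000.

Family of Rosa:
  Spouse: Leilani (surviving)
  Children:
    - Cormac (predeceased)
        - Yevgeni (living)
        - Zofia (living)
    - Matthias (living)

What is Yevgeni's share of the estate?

Yevgeni receives ₹78,000.

Leilani takes one-third of ₹468,000 = ₹156,000. The remaining ₹312,000 passes to the descendants.
The descendants' portion (₹312,000) is divided into 2 shares of ₹156,000: Matthias takes ₹156,000; Cormac's ₹156,000 share passes to Cormac's issue.
Cormac's share (₹156,000) is divided into 2 shares of ₹78,000: Yevgeni and Zofia each take ₹78,000.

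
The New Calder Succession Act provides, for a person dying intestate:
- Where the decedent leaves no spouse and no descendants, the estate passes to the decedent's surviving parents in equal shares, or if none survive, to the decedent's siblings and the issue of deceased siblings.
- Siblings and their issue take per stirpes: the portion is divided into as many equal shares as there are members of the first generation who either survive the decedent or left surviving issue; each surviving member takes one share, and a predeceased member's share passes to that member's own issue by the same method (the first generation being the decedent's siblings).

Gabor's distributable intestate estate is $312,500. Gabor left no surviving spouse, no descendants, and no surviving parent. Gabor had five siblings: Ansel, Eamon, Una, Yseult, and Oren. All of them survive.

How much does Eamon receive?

The entire $312,500 passes to the siblings and their issue.
That amount ($312,500) is divided into 5 shares of $62,500: Ansel, Eamon, Una, Yseult, and Oren each take $62,500.

Eamon receives $62,500.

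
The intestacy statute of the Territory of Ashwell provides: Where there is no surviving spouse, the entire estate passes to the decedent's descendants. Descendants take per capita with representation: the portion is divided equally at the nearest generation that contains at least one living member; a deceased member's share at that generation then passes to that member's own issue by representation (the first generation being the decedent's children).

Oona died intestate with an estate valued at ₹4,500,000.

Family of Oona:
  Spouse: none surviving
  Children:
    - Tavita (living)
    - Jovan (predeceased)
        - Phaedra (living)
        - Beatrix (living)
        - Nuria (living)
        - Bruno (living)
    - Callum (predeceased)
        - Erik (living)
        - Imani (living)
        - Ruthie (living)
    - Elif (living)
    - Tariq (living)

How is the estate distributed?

Tavita: ₹900,000; Phaedra: ₹225,000; Beatrix: ₹225,000; Nuria: ₹225,000; Bruno: ₹225,000; Erik: ₹300,000; Imani: ₹300,000; Ruthie: ₹300,000; Elif: ₹900,000; Tariq: ₹900,000

The entire ₹4,500,000 passes to the descendants.
That amount (₹4,500,000) is divided into 5 shares of ₹900,000: Tavita, Elif, and Tariq each take ₹900,000; Jovan's ₹900,000 share passes to Jovan's issue; Callum's ₹900,000 share passes to Callum's issue.
Jovan's share (₹900,000) is divided into 4 shares of ₹225,000: Phaedra, Beatrix, Nuria, and Bruno each take ₹225,000.
Callum's share (₹900,000) is divided into 3 shares of ₹300,000: Erik, Imani, and Ruthie each take ₹300,000.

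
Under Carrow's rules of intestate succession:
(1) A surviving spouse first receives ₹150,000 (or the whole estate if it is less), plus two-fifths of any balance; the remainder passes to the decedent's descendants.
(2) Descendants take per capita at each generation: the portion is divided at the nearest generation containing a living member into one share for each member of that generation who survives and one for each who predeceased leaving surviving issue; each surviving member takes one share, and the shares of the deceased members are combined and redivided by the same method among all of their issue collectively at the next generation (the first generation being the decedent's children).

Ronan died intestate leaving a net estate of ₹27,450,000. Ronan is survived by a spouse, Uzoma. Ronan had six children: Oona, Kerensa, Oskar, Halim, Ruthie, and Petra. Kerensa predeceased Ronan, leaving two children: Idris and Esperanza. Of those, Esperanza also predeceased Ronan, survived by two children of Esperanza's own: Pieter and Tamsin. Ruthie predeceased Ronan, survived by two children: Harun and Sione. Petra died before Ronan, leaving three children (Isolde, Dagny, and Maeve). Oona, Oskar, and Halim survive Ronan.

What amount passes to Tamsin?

Tamsin receives ₹585,000.

Uzoma first takes ₹150,000, leaving a balance of ₹27,300,000. Uzoma then takes two-fifths of the balance (₹10,920,000), for a total of ₹11,070,000. The remaining ₹16,380,000 passes to the descendants.
The descendants' portion (₹16,380,000) is divided at the children's generation into 6 shares of ₹2,730,000. Oona, Oskar, and Halim each take ₹2,730,000. The 3 shares of the deceased (Kerensa, Ruthie, and Petra) are combined into a pool of ₹8,190,000.
That pool (₹8,190,000) is divided at the grandchildren's generation into 7 shares of ₹1,170,000. Idris, Harun, Sione, Isolde, Dagny, and Maeve each take ₹1,170,000. The remaining share for the deceased Esperanza (₹1,170,000) is carried to the next generation.
That pool (₹1,170,000) is divided at the great-grandchildren's generation equally among Pieter and Tamsin: ₹585,000 each.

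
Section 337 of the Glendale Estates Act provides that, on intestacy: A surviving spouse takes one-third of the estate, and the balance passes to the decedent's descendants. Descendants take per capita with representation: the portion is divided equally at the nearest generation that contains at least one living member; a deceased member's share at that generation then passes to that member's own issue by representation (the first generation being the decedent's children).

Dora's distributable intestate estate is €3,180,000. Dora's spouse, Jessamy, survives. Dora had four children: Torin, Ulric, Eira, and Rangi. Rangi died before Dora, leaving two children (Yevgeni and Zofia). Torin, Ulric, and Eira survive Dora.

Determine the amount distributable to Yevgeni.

Yevgeni receives €265,000.

Jessamy takes one-third of €3,180,000 = €1,060,000. The remaining €2,120,000 passes to the descendants.
The descendants' portion (€2,120,000) is divided into 4 shares of €530,000: Torin, Ulric, and Eira each take €530,000; Rangi's €530,000 share passes to Rangi's issue.
Rangi's share (€530,000) is divided into 2 shares of €265,000: Yevgeni and Zofia each take €265,000.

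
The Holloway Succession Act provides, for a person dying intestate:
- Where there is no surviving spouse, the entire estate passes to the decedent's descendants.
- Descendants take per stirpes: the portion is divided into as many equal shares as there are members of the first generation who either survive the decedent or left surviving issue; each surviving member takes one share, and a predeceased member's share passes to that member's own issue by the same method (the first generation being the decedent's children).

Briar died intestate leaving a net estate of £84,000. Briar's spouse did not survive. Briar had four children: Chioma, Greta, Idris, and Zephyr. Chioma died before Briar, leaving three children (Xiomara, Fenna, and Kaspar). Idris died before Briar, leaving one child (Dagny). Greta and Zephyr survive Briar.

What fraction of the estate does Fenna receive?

Fenna receives 1/12 of the estate.

The entire £84,000 passes to the descendants.
That amount (£84,000) is divided into 4 shares of £21,000: Greta and Zephyr each take £21,000; Chioma's £21,000 share passes to Chioma's issue; Idris's £21,000 share passes to Idris's issue.
Chioma's share (£21,000) is divided into 3 shares of £7,000: Xiomara, Fenna, and Kaspar each take £7,000.
Idris's share (£21,000) passes entirely to Dagny.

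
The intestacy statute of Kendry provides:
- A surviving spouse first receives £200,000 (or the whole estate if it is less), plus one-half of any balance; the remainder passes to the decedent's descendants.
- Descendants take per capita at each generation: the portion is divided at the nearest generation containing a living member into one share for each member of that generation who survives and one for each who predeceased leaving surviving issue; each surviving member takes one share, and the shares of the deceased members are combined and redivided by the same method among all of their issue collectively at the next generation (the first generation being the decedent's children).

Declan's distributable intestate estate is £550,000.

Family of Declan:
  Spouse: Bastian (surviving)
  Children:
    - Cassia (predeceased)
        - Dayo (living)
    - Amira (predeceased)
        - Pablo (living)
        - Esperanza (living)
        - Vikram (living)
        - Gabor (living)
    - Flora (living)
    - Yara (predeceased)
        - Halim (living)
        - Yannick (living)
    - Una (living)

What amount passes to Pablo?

Pablo receives £15,000.

Bastian first takes £200,000, leaving a balance of £350,000. Bastian then takes one-half of the balance (£175,000), for a total of £375,000. The remaining £175,000 passes to the descendants.
The descendants' portion (£175,000) is divided at the children's generation into 5 shares of £35,000. Flora and Una each take £35,000. The 3 shares of the deceased (Cassia, Amira, and Yara) are combined into a pool of £105,000.
That pool (£105,000) is divided at the grandchildren's generation equally among Dayo, Pablo, Esperanza, Vikram, Gabor, Halim, and Yannick: £15,000 each.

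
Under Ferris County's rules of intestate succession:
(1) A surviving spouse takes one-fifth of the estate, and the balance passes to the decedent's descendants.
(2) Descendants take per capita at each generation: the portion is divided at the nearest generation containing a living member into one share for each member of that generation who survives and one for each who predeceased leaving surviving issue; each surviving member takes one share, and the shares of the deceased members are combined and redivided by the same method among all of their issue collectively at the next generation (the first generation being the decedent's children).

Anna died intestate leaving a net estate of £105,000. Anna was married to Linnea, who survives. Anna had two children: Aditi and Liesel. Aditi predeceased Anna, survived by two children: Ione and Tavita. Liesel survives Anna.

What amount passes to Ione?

Linnea takes one-fifth of £105,000 = £21,000. The remaining £84,000 passes to the descendants.
The descendants' portion (£84,000) is divided at the children's generation into 2 shares of £42,000. Liesel takes £42,000. The remaining share for the deceased Aditi (£42,000) is carried to the next generation.
That pool (£42,000) is divided at the grandchildren's generation equally among Ione and Tavita: £21,000 each.

Ione receives £21,000.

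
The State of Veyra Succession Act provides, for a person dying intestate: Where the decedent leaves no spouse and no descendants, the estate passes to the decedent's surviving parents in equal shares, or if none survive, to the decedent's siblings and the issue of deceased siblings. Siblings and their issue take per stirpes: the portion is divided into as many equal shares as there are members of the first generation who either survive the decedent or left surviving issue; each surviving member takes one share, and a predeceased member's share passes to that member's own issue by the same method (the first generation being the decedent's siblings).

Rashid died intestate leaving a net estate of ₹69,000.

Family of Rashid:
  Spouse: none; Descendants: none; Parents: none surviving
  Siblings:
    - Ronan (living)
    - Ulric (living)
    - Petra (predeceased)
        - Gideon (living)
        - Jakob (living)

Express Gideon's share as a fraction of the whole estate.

Gideon receives 1/6 of the estate.

The entire ₹69,000 passes to the siblings and their issue.
That amount (₹69,000) is divided into 3 shares of ₹23,000: Ronan and Ulric each take ₹23,000; Petra's ₹23,000 share passes to Petra's issue.
Petra's share (₹23,000) is divided into 2 shares of ₹11,500: Gideon and Jakob each take ₹11,500.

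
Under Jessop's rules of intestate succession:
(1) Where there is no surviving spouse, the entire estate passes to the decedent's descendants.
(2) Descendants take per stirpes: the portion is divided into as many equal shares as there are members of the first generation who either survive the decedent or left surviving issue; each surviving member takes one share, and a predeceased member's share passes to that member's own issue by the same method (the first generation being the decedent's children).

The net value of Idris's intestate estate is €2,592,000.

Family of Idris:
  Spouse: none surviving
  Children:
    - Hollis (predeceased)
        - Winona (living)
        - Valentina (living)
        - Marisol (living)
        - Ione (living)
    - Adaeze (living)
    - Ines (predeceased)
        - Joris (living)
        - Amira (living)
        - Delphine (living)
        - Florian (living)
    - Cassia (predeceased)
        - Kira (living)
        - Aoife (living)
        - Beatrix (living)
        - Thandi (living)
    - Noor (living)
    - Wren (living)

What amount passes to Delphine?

The entire €2,592,000 passes to the descendants.
That amount (€2,592,000) is divided into 6 shares of €432,000: Adaeze, Noor, and Wren each take €432,000; Hollis's €432,000 share passes to Hollis's issue; Ines's €432,000 share passes to Ines's issue; Cassia's €432,000 share passes to Cassia's issue.
Hollis's share (€432,000) is divided into 4 shares of €108,000: Winona, Valentina, Marisol, and Ione each take €108,000.
Ines's share (€432,000) is divided into 4 shares of €108,000: Joris, Amira, Delphine, and Florian each take €108,000.
Cassia's share (€432,000) is divided into 4 shares of €108,000: Kira, Aoife, Beatrix, and Thandi each take €108,000.

Delphine receives €108,000.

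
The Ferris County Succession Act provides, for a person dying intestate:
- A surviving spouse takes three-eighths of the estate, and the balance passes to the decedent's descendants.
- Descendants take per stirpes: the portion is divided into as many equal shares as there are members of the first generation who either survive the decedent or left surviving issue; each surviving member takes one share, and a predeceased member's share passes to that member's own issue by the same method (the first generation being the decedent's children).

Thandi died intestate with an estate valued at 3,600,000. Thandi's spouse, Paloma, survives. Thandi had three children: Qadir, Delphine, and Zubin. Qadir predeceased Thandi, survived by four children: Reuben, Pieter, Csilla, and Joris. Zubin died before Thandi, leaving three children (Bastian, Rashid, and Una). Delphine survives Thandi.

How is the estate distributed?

Paloma: 1,350,000; Reuben: 187,500; Pieter: 187,500; Csilla: 187,500; Joris: 187,500; Delphine: 750,000; Bastian: 250,000; Rashid: 250,000; Una: 250,000

Paloma takes three-eighths of 3,600,000 = 1,350,000. The remaining 2,250,000 passes to the descendants.
The descendants' portion (2,250,000) is divided into 3 shares of 750,000: Delphine takes 750,000; Qadir's 750,000 share passes to Qadir's issue; Zubin's 750,000 share passes to Zubin's issue.
Qadir's share (750,000) is divided into 4 shares of 187,500: Reuben, Pieter, Csilla, and Joris each take 187,500.
Zubin's share (750,000) is divided into 3 shares of 250,000: Bastian, Rashid, and Una each take 250,000.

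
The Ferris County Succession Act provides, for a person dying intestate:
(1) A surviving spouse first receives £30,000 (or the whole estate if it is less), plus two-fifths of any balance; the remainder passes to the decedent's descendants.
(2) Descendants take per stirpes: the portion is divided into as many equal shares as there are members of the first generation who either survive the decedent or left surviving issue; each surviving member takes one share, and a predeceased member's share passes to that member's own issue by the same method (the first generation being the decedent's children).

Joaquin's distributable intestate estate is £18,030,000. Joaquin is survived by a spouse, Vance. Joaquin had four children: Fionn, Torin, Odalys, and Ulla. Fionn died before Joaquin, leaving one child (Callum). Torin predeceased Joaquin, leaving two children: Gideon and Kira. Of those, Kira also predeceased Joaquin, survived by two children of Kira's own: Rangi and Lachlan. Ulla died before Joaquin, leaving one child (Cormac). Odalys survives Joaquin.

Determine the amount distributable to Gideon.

Gideon receives £1,350,000.

Vance first takes £30,000, leaving a balance of £18,000,000. Vance then takes two-fifths of the balance (£7,200,000), for a total of £7,230,000. The remaining £10,800,000 passes to the descendants.
The descendants' portion (£10,800,000) is divided into 4 shares of £2,700,000: Odalys takes £2,700,000; Fionn's £2,700,000 share passes to Fionn's issue; Torin's £2,700,000 share passes to Torin's issue; Ulla's £2,700,000 share passes to Ulla's issue.
Fionn's share (£2,700,000) passes entirely to Callum.
Torin's share (£2,700,000) is divided into 2 shares of £1,350,000: Gideon takes £1,350,000; Kira's £1,350,000 share passes to Kira's issue.
Kira's share (£1,350,000) is divided into 2 shares of £675,000: Rangi and Lachlan each take £675,000.
Ulla's share (£2,700,000) passes entirely to Cormac.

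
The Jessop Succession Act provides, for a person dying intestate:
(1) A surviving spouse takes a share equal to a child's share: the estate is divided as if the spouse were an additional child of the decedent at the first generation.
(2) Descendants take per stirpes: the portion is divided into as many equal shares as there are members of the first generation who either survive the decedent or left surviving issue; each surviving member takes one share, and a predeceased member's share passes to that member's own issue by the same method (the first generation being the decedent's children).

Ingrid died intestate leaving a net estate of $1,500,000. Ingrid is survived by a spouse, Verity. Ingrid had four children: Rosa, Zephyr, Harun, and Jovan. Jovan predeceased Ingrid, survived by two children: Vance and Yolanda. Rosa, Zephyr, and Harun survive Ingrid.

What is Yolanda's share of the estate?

The spouse counts as an additional share at the children's level, so there are 5 primary shares of $300,000. Verity takes one such share ($300,000).
The children's combined portion ($1,200,000) is divided into 4 shares of $300,000: Rosa, Zephyr, and Harun each take $300,000; Jovan's $300,000 share passes to Jovan's issue.
Jovan's share ($300,000) is divided into 2 shares of $150,000: Vance and Yolanda each take $150,000.

Yolanda receives $150,000.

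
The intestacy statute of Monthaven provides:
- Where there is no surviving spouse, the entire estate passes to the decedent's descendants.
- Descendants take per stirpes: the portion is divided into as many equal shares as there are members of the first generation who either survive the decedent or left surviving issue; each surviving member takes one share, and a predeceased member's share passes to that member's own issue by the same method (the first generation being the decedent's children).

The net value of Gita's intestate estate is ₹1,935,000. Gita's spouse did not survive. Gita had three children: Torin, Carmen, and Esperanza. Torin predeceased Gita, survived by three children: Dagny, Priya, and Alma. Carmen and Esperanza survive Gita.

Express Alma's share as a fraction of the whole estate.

The entire ₹1,935,000 passes to the descendants.
That amount (₹1,935,000) is divided into 3 shares of ₹645,000: Carmen and Esperanza each take ₹645,000; Torin's ₹645,000 share passes to Torin's issue.
Torin's share (₹645,000) is divided into 3 shares of ₹215,000: Dagny, Priya, and Alma each take ₹215,000.

Alma receives 1/9 of the estate.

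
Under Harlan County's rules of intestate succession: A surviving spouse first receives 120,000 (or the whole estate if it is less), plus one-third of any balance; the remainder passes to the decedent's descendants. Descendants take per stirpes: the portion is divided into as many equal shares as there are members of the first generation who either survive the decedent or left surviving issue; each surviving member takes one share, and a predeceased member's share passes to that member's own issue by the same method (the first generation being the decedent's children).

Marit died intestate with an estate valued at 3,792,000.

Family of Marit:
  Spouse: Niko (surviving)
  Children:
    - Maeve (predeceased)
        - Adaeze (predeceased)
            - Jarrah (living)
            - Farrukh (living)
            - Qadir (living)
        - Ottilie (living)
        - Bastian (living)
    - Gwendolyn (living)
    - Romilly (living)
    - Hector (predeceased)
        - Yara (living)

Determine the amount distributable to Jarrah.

Niko first takes 120,000, leaving a balance of 3,672,000. Niko then takes one-third of the balance (1,224,000), for a total of 1,344,000. The remaining 2,448,000 passes to the descendants.
The descendants' portion (2,448,000) is divided into 4 shares of 612,000: Gwendolyn and Romilly each take 612,000; Maeve's 612,000 share passes to Maeve's issue; Hector's 612,000 share passes to Hector's issue.
Maeve's share (612,000) is divided into 3 shares of 204,000: Ottilie and Bastian each take 204,000; Adaeze's 204,000 share passes to Adaeze's issue.
Adaeze's share (204,000) is divided into 3 shares of 68,000: Jarrah, Farrukh, and Qadir each take 68,000.
Hector's share (612,000) passes entirely to Yara.

Jarrah receives 68,000.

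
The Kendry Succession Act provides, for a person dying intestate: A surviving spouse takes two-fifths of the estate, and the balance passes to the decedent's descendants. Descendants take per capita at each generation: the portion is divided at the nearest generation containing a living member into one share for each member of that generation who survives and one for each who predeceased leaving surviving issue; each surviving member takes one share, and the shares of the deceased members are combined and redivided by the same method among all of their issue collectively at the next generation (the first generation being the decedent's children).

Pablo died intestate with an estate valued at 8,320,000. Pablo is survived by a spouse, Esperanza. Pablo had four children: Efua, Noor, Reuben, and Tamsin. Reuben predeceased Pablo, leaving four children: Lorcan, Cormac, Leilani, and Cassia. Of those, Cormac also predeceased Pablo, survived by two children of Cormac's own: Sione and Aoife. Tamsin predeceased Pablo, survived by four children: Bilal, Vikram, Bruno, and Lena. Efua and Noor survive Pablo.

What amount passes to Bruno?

Esperanza takes two-fifths of 8,320,000 = 3,328,000. The remaining 4,992,000 passes to the descendants.
The descendants' portion (4,992,000) is divided at the children's generation into 4 shares of 1,248,000. Efua and Noor each take 1,248,000. The 2 shares of the deceased (Reuben and Tamsin) are combined into a pool of 2,496,000.
That pool (2,496,000) is divided at the grandchildren's generation into 8 shares of 312,000. Lorcan, Leilani, Cassia, Bilal, Vikram, Bruno, and Lena each take 312,000. The remaining share for the deceased Cormac (312,000) is carried to the next generation.
That pool (312,000) is divided at the great-grandchildren's generation equally among Sione and Aoife: 156,000 each.

Bruno receives 312,000.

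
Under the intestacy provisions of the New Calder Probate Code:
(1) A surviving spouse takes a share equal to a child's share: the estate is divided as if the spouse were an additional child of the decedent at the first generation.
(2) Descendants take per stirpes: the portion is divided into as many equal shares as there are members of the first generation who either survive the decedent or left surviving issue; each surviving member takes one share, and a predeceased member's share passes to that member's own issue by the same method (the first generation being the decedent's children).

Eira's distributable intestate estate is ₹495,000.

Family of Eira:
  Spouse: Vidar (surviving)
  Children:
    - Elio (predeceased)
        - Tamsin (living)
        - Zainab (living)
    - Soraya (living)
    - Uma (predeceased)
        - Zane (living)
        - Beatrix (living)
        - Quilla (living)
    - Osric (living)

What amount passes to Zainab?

Zainab receives ₹49,500.

The spouse counts as an additional share at the children's level, so there are 5 primary shares of ₹99,000. Vidar takes one such share (₹99,000).
The children's combined portion (₹396,000) is divided into 4 shares of ₹99,000: Soraya and Osric each take ₹99,000; Elio's ₹99,000 share passes to Elio's issue; Uma's ₹99,000 share passes to Uma's issue.
Elio's share (₹99,000) is divided into 2 shares of ₹49,500: Tamsin and Zainab each take ₹49,500.
Uma's share (₹99,000) is divided into 3 shares of ₹33,000: Zane, Beatrix, and Quilla each take ₹33,000.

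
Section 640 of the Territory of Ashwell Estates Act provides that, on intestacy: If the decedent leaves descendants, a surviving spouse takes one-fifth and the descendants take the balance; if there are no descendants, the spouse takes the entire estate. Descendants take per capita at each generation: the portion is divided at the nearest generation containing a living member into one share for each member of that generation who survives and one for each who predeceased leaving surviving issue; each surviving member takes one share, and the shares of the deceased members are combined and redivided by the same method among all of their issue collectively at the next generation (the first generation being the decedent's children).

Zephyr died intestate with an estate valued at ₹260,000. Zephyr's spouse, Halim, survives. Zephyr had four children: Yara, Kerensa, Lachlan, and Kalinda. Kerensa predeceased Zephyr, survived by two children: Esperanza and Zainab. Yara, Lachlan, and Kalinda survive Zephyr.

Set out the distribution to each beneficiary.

Halim takes one-fifth of ₹260,000 = ₹52,000. The remaining ₹208,000 passes to the descendants.
The descendants' portion (₹208,000) is divided at the children's generation into 4 shares of ₹52,000. Yara, Lachlan, and Kalinda each take ₹52,000. The remaining share for the deceased Kerensa (₹52,000) is carried to the next generation.
That pool (₹52,000) is divided at the grandchildren's generation equally among Esperanza and Zainab: ₹26,000 each.

Halim: ₹52,000; Yara: ₹52,000; Esperanza: ₹26,000; Zainab: ₹26,000; Lachlan: ₹52,000; Kalinda: ₹52,000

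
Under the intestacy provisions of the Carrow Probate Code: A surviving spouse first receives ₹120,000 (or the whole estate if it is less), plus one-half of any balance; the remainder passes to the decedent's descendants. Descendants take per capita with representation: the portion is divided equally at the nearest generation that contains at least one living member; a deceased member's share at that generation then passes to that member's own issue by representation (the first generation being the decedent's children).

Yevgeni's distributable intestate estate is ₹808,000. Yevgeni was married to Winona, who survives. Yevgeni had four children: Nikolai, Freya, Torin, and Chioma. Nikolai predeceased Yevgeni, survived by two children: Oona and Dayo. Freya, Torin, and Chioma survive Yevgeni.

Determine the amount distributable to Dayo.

Dayo receives ₹43,000.

Winona first takes ₹120,000, leaving a balance of ₹688,000. Winona then takes one-half of the balance (₹344,000), for a total of ₹464,000. The remaining ₹344,000 passes to the descendants.
The descendants' portion (₹344,000) is divided into 4 shares of ₹86,000: Freya, Torin, and Chioma each take ₹86,000; Nikolai's ₹86,000 share passes to Nikolai's issue.
Nikolai's share (₹86,000) is divided into 2 shares of ₹43,000: Oona and Dayo each take ₹43,000.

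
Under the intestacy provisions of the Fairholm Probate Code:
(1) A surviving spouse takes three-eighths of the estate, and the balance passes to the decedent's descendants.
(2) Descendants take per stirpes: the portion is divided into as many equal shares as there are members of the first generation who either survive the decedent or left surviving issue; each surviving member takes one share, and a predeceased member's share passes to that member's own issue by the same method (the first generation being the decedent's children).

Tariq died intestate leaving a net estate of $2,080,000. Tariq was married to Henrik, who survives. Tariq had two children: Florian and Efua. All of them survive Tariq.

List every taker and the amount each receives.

Henrik takes three-eighths of $2,080,000 = $780,000. The remaining $1,300,000 passes to the descendants.
The descendants' portion ($1,300,000) is divided into 2 shares of $650,000: Florian and Efua each take $650,000.

Henrik: $780,000; Florian: $650,000; Efua: $650,000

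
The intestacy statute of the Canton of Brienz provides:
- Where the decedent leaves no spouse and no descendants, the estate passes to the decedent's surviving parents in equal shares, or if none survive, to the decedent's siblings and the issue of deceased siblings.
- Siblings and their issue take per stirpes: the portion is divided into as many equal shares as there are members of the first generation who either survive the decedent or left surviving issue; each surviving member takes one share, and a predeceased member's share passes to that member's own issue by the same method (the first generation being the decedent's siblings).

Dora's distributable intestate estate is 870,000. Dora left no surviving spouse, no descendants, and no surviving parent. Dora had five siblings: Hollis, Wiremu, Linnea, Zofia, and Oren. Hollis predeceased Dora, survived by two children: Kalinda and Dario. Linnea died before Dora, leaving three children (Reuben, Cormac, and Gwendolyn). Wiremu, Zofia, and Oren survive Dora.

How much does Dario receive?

Dario receives 87,000.

The entire 870,000 passes to the siblings and their issue.
That amount (870,000) is divided into 5 shares of 174,000: Wiremu, Zofia, and Oren each take 174,000; Hollis's 174,000 share passes to Hollis's issue; Linnea's 174,000 share passes to Linnea's issue.
Hollis's share (174,000) is divided into 2 shares of 87,000: Kalinda and Dario each take 87,000.
Linnea's share (174,000) is divided into 3 shares of 58,000: Reuben, Cormac, and Gwendolyn each take 58,000.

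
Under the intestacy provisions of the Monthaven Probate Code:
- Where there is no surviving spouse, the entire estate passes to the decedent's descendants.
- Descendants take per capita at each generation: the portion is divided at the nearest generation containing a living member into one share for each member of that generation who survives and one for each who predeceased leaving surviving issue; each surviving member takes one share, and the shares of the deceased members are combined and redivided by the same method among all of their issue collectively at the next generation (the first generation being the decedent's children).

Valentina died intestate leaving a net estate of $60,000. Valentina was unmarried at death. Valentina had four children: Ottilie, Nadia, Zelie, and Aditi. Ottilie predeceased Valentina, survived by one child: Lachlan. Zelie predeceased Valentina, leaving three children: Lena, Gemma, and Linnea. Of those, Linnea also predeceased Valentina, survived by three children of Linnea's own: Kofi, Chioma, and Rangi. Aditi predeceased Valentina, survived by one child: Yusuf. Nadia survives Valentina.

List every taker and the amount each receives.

The entire $60,000 passes to the descendants.
That amount ($60,000) is divided at the children's generation into 4 shares of $15,000. Nadia takes $15,000. The 3 shares of the deceased (Ottilie, Zelie, and Aditi) are combined into a pool of $45,000.
That pool ($45,000) is divided at the grandchildren's generation into 5 shares of $9,000. Lachlan, Lena, Gemma, and Yusuf each take $9,000. The remaining share for the deceased Linnea ($9,000) is carried to the next generation.
That pool ($9,000) is divided at the great-grandchildren's generation equally among Kofi, Chioma, and Rangi: $3,000 each.

Lachlan: $9,000; Nadia: $15,000; Lena: $9,000; Gemma: $9,000; Kofi: $3,000; Chioma: $3,000; Rangi: $3,000; Yusuf: $9,000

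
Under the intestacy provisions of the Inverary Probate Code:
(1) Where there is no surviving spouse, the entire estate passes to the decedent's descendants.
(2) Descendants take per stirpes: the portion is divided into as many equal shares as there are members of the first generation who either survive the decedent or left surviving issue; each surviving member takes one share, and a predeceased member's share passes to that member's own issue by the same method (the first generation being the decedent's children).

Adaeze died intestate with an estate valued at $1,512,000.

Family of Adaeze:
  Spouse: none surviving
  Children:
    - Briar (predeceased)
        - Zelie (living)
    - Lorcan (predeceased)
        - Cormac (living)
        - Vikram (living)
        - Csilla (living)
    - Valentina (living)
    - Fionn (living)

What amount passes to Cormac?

Cormac receives $126,000.

The entire $1,512,000 passes to the descendants.
That amount ($1,512,000) is divided into 4 shares of $378,000: Valentina and Fionn each take $378,000; Briar's $378,000 share passes to Briar's issue; Lorcan's $378,000 share passes to Lorcan's issue.
Briar's share ($378,000) passes entirely to Zelie.
Lorcan's share ($378,000) is divided into 3 shares of $126,000: Cormac, Vikram, and Csilla each take $126,000.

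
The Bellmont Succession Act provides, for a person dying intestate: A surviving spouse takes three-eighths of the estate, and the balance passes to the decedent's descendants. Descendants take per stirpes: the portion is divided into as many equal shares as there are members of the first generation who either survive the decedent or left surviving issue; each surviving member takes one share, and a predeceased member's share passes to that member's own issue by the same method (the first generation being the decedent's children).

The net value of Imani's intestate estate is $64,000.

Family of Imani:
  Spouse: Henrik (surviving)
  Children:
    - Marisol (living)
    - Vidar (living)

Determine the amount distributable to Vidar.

Vidar receives $20,000.

Henrik takes three-eighths of $64,000 = $24,000. The remaining $40,000 passes to the descendants.
The descendants' portion ($40,000) is divided into 2 shares of $20,000: Marisol and Vidar each take $20,000.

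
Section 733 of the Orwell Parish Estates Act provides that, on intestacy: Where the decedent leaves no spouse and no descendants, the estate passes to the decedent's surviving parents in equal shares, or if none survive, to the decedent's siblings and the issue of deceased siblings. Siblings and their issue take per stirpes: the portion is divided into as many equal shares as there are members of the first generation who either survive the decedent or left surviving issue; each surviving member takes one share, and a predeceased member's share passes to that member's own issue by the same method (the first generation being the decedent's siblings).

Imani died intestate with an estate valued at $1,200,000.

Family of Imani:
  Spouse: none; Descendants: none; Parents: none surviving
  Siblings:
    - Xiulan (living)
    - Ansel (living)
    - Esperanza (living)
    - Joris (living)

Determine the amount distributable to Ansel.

Ansel receives $300,000.

The entire $1,200,000 passes to the siblings and their issue.
That amount ($1,200,000) is divided into 4 shares of $300,000: Xiulan, Ansel, Esperanza, and Joris each take $300,000.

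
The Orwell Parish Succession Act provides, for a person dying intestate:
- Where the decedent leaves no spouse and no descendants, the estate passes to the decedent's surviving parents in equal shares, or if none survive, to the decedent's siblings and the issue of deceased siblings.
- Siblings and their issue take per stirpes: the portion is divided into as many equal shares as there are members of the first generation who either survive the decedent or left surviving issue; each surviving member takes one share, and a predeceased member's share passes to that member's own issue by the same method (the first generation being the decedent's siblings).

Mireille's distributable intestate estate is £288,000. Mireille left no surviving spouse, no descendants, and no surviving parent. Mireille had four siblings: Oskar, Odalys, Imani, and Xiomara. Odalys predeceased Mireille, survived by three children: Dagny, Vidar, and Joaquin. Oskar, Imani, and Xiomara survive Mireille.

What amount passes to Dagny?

The entire £288,000 passes to the siblings and their issue.
That amount (£288,000) is divided into 4 shares of £72,000: Oskar, Imani, and Xiomara each take £72,000; Odalys's £72,000 share passes to Odalys's issue.
Odalys's share (£72,000) is divided into 3 shares of £24,000: Dagny, Vidar, and Joaquin each take £24,000.

Dagny receives £24,000.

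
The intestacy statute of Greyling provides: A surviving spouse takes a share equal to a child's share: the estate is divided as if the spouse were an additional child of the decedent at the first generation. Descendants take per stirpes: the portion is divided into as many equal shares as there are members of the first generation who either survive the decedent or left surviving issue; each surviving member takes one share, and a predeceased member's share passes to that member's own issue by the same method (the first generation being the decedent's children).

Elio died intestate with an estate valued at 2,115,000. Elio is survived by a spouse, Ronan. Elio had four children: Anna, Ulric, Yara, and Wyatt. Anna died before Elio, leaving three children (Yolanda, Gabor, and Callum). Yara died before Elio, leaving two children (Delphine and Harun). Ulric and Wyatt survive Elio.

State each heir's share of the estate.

Ronan: 423,000; Yolanda: 141,000; Gabor: 141,000; Callum: 141,000; Ulric: 423,000; Delphine: 211,500; Harun: 211,500; Wyatt: 423,000

The spouse counts as an additional share at the children's level, so there are 5 primary shares of 423,000. Ronan takes one such share (423,000).
The children's combined portion (1,692,000) is divided into 4 shares of 423,000: Ulric and Wyatt each take 423,000; Anna's 423,000 share passes to Anna's issue; Yara's 423,000 share passes to Yara's issue.
Anna's share (423,000) is divided into 3 shares of 141,000: Yolanda, Gabor, and Callum each take 141,000.
Yara's share (423,000) is divided into 2 shares of 211,500: Delphine and Harun each take 211,500.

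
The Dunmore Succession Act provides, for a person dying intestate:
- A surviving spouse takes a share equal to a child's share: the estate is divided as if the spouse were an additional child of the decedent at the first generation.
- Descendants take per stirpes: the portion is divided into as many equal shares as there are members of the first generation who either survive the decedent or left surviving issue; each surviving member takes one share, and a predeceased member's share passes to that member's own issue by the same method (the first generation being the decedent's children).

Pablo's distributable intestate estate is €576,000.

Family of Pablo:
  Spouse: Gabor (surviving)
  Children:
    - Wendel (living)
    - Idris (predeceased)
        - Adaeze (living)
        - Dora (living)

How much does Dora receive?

The spouse counts as an additional share at the children's level, so there are 3 primary shares of €192,000. Gabor takes one such share (€192,000).
The children's combined portion (€384,000) is divided into 2 shares of €192,000: Wendel takes €192,000; Idris's €192,000 share passes to Idris's issue.
Idris's share (€192,000) is divided into 2 shares of €96,000: Adaeze and Dora each take €96,000.

Dora receives €96,000.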